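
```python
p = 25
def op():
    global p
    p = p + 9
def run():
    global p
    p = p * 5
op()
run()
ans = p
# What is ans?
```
170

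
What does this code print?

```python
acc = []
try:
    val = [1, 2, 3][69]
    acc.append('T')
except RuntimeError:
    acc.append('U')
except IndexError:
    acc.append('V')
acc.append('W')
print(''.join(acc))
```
VW

IndexError is caught by its specific handler, not RuntimeError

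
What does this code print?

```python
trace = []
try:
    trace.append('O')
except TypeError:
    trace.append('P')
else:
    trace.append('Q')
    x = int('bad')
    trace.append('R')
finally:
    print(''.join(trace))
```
OQ

Try succeeds, else appends 'Q', ValueError in else is uncaught, finally prints before exception propagates ('R' never appended)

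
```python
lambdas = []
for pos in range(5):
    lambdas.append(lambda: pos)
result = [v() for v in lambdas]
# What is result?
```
[4, 4, 4, 4, 4]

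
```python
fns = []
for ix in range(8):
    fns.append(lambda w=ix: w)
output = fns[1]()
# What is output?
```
1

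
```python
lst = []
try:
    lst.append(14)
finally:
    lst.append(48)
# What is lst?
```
[14, 48]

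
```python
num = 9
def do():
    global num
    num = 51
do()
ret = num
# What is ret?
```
51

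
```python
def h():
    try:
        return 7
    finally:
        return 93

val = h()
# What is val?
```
93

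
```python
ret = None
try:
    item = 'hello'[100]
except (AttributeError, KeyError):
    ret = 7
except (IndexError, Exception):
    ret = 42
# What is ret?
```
42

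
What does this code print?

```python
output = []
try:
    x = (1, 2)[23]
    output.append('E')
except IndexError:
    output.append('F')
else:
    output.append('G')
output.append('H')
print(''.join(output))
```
FH

else block skipped when exception is caught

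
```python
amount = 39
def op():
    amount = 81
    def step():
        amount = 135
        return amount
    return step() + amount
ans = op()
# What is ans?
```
216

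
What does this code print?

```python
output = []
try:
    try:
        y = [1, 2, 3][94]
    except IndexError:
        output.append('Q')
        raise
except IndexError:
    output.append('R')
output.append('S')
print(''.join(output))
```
QRS

raise without argument re-raises current exception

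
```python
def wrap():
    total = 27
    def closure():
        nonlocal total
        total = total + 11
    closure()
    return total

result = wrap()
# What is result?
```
38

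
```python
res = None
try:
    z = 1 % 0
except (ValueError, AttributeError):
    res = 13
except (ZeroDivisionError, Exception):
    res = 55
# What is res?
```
55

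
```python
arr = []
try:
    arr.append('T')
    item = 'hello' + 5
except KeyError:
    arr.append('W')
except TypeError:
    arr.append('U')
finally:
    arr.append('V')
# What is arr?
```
['T', 'U', 'V']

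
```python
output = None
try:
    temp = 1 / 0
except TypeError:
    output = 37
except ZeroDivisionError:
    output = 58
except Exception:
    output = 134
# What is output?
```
58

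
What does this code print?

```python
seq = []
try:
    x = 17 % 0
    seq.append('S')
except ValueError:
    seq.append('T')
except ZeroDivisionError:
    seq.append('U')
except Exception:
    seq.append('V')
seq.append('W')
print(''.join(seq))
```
UW

ZeroDivisionError matches before generic Exception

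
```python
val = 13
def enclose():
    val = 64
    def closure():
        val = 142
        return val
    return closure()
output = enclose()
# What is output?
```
142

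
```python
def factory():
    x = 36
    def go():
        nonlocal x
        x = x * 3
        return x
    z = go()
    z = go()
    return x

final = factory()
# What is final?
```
324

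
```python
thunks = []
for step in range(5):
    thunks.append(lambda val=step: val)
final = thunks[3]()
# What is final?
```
3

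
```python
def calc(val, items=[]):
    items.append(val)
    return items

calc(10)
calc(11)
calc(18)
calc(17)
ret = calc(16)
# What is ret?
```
[10, 11, 18, 17, 16]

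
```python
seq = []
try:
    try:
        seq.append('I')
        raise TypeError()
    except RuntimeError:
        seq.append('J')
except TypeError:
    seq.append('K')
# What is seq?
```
['I', 'K']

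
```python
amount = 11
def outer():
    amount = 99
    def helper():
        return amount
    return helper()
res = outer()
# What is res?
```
99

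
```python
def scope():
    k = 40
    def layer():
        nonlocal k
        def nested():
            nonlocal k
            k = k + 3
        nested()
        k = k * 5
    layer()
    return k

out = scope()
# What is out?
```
215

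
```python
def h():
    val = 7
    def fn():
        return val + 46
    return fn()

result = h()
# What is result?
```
53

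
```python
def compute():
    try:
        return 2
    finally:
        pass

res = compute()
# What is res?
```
2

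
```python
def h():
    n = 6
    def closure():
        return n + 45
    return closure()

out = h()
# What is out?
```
51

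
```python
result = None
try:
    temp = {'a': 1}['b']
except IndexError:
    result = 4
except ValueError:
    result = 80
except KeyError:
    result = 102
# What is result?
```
102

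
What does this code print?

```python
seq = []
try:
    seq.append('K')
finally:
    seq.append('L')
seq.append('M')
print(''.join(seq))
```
KLM

try/finally without except, no exception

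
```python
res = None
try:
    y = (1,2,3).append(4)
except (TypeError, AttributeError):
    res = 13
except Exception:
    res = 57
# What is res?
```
13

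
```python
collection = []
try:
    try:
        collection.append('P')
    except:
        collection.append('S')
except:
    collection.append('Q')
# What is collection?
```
['P']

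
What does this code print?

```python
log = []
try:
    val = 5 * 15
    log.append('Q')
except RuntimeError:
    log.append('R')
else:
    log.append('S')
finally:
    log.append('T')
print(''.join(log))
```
QST

else runs before finally when no exception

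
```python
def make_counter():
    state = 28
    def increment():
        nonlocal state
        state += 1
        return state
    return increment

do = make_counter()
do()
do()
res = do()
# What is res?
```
31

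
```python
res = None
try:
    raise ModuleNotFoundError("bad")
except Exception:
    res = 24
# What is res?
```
24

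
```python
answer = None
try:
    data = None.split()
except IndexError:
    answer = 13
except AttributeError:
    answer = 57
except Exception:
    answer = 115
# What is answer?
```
57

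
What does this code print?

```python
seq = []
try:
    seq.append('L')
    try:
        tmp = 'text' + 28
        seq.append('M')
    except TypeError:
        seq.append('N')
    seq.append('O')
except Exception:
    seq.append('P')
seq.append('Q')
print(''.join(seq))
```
LNOQ

Inner exception caught by inner handler, outer continues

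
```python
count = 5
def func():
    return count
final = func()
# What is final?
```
5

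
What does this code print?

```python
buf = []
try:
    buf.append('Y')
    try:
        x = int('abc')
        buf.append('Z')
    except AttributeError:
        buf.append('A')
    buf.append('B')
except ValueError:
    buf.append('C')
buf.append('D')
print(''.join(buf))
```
YCD

Inner handler doesn't match, propagates to outer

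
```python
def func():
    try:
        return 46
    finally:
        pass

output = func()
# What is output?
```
46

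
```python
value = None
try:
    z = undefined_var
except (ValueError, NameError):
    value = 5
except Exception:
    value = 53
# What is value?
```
5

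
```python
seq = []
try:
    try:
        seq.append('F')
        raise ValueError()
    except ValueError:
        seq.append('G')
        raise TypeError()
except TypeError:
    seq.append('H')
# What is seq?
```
['F', 'G', 'H']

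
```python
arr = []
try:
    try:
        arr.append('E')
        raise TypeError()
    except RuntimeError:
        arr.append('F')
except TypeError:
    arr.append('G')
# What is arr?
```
['E', 'G']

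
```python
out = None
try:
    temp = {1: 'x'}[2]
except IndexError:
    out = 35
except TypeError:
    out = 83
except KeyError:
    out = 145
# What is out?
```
145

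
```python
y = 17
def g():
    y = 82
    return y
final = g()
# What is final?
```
82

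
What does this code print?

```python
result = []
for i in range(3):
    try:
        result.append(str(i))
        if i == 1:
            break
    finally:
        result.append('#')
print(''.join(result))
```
0#1#

finally runs even when breaking out of loop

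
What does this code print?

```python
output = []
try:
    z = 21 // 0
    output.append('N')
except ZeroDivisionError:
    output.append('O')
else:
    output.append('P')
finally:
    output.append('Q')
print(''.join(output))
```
OQ

Exception: except runs, else skipped, finally runs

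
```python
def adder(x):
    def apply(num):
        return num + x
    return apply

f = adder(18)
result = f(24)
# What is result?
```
42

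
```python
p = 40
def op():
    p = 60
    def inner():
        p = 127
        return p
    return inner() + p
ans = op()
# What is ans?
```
187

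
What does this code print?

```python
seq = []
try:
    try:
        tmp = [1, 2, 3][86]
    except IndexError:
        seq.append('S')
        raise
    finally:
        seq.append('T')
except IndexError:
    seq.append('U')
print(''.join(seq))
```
STU

finally runs before re-raised exception propagates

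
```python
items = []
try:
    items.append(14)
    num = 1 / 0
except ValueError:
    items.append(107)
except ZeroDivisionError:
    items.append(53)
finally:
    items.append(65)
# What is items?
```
[14, 53, 65]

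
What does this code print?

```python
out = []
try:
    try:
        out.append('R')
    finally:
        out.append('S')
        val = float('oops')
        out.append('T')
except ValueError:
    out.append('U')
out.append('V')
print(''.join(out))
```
RSUV

Exception in inner finally caught by outer except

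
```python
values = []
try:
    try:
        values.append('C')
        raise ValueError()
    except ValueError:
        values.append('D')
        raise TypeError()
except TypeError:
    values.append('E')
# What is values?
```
['C', 'D', 'E']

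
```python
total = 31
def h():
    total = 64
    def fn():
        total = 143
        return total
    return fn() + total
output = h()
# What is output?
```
207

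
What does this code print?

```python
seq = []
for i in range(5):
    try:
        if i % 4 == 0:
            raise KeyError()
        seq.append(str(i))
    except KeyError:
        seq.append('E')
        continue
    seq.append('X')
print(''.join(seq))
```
E1X2X3XE

continue in except skips rest of loop body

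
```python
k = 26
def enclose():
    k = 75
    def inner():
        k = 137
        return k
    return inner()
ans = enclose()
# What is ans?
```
137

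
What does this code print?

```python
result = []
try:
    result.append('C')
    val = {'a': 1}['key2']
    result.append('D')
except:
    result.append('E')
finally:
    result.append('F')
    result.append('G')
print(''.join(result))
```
CEFG

Code before exception runs, then except, then all of finally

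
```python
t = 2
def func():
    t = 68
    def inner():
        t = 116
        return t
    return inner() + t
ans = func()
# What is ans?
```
184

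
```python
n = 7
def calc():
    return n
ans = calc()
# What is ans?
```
7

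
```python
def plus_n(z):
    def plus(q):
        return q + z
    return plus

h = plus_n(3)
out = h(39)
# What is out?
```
42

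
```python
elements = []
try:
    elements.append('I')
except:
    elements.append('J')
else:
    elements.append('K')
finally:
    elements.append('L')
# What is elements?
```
['I', 'K', 'L']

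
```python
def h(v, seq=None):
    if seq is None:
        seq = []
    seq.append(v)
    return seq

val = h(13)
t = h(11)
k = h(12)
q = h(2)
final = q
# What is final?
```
[2]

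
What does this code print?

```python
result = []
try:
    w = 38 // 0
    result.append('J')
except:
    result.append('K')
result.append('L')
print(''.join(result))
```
KL

Exception raised in try, caught by bare except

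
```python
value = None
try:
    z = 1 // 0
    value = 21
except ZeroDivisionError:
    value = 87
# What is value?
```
87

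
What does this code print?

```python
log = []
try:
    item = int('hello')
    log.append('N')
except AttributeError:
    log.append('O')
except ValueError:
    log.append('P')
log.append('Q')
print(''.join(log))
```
PQ

ValueError is caught by its specific handler, not AttributeError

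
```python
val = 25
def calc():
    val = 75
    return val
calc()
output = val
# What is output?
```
25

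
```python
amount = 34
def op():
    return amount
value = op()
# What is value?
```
34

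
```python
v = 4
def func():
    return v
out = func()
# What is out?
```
4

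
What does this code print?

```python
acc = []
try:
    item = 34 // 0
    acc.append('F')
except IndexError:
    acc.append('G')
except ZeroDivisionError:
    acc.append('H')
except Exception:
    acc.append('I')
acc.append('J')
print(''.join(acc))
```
HJ

ZeroDivisionError matches before generic Exception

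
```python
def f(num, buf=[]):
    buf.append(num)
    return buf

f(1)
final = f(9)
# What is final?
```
[1, 9]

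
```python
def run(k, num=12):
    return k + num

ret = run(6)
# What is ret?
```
18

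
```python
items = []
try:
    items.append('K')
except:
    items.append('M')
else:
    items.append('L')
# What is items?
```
['K', 'L']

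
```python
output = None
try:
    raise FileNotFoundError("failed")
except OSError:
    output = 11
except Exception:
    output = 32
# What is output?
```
11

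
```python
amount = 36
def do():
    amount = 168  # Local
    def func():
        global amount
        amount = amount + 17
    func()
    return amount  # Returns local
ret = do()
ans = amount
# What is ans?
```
53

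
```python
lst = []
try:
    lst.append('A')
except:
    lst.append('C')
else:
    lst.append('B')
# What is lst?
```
['A', 'B']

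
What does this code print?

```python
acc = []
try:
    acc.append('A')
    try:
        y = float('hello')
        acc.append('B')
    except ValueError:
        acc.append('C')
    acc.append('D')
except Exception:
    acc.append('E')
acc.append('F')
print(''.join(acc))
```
ACDF

Inner exception caught by inner handler, outer continues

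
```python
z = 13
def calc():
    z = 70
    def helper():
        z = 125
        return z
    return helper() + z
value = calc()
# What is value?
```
195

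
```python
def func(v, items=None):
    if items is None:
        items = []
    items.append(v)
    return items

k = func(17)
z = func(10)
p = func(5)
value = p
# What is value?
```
[5]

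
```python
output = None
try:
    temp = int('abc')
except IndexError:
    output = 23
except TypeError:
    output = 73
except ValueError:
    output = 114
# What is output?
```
114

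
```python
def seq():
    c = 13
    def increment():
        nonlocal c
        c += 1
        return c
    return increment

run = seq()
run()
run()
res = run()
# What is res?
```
16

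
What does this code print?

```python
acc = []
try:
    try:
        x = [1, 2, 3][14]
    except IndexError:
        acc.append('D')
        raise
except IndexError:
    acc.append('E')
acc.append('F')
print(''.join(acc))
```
DEF

raise without argument re-raises current exception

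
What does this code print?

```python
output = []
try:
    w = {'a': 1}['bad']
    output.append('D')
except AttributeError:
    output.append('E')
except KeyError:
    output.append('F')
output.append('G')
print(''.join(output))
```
FG

KeyError is caught by its specific handler, not AttributeError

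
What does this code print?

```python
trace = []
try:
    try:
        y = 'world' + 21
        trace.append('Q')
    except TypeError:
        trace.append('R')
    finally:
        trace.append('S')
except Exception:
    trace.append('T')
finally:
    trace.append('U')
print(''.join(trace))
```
RSU

Both finally blocks run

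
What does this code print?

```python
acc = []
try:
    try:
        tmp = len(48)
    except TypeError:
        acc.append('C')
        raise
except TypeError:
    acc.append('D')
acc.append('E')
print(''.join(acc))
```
CDE

raise without argument re-raises current exception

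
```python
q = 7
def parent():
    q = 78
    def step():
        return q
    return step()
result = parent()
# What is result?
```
78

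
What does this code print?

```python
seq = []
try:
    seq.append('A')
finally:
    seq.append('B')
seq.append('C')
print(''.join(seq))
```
ABC

try/finally without except, no exception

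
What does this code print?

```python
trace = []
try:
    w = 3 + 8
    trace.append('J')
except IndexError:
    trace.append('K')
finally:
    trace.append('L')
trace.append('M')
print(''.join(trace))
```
JLM

finally runs after normal execution too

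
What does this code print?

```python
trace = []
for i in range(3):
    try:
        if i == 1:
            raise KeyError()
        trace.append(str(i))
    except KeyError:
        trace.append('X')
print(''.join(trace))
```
0X2

Exception on i=1 caught, loop continues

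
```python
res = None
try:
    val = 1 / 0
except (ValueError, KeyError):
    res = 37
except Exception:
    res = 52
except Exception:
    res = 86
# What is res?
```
52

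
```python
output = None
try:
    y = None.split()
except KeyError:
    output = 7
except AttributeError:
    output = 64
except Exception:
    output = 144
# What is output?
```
64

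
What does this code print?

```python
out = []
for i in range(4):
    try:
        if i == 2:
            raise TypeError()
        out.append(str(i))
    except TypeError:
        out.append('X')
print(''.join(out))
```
01X3

Exception on i=2 caught, loop continues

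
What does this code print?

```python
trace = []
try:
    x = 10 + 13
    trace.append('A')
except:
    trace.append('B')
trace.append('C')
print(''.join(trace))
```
AC

No exception, try block completes normally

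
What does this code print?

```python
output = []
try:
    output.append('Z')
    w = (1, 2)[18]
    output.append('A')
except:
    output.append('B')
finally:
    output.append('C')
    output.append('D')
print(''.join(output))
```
ZBCD

Code before exception runs, then except, then all of finally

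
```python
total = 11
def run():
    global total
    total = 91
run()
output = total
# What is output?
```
91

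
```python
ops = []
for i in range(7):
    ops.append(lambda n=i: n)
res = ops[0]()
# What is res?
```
0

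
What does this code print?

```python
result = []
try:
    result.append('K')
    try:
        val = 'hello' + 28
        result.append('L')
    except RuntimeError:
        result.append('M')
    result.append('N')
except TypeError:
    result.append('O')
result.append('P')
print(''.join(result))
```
KOP

Inner handler doesn't match, propagates to outer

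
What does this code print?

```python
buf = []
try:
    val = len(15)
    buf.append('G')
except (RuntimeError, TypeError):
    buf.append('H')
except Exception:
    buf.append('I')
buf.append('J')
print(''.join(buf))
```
HJ

TypeError matches tuple containing it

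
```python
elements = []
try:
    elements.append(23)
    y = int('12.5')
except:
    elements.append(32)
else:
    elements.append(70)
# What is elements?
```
[23, 32]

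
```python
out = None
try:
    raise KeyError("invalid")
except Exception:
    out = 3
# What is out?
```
3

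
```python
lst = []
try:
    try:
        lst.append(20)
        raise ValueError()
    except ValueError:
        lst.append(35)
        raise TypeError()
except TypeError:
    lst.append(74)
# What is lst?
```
[20, 35, 74]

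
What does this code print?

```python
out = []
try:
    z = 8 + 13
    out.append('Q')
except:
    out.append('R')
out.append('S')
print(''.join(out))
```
QS

No exception, try block completes normally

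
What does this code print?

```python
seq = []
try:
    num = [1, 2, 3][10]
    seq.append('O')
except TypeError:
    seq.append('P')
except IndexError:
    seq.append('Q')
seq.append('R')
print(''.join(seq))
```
QR

IndexError is caught by its specific handler, not TypeError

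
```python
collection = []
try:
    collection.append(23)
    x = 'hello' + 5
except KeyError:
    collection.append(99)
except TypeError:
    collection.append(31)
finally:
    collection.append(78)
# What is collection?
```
[23, 31, 78]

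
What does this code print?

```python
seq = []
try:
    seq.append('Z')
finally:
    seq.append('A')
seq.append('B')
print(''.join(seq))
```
ZAB

try/finally without except, no exception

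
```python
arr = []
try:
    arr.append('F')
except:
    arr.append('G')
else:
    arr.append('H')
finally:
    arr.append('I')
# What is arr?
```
['F', 'H', 'I']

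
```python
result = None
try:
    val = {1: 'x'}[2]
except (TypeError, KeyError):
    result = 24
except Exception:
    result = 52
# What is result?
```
24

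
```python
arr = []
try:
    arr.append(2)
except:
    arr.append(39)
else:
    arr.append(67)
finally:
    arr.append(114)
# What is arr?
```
[2, 67, 114]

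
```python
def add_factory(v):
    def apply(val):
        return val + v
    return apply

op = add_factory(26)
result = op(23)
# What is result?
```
49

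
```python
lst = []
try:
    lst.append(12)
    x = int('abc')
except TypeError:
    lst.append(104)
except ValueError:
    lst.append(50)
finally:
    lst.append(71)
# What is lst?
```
[12, 50, 71]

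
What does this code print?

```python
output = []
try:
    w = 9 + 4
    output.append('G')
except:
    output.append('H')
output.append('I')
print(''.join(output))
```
GI

No exception, try block completes normally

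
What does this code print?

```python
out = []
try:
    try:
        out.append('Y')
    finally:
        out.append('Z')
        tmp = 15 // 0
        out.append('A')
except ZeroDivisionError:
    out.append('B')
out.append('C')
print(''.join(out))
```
YZBC

Exception in inner finally caught by outer except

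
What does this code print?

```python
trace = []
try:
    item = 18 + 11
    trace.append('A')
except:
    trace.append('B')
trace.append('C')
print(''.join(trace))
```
AC

No exception, try block completes normally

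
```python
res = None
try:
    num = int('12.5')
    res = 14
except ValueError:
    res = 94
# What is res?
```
94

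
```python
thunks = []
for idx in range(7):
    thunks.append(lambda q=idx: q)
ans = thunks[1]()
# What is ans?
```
1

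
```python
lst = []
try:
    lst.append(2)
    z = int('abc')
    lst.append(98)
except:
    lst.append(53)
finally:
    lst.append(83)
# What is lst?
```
[2, 53, 83]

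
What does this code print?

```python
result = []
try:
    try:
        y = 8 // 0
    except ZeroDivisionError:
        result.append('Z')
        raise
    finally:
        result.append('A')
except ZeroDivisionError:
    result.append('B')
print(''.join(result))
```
ZAB

finally runs before re-raised exception propagates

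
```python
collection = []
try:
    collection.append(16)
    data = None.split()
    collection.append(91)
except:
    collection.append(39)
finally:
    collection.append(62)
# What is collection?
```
[16, 39, 62]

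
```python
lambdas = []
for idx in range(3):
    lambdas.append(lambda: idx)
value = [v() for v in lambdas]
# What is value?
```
[2, 2, 2]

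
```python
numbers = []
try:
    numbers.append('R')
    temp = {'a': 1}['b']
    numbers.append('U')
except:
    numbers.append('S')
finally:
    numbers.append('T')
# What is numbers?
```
['R', 'S', 'T']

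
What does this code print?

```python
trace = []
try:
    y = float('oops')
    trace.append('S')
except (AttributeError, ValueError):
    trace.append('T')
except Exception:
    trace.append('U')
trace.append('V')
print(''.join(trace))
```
TV

ValueError matches tuple containing it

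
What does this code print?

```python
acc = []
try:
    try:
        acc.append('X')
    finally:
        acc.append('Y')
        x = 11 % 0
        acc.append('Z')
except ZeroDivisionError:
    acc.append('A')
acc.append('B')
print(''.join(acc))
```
XYAB

Exception in inner finally caught by outer except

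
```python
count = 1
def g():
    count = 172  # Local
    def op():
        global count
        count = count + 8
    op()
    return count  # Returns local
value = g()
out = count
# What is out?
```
9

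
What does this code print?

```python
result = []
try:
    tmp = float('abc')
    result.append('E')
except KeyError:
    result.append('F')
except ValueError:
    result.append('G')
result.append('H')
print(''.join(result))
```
GH

ValueError is caught by its specific handler, not KeyError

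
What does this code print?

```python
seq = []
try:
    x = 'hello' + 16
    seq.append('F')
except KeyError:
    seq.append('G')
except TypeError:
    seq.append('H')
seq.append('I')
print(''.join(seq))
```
HI

TypeError is caught by its specific handler, not KeyError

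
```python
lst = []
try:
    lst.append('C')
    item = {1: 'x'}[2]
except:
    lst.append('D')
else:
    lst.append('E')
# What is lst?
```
['C', 'D']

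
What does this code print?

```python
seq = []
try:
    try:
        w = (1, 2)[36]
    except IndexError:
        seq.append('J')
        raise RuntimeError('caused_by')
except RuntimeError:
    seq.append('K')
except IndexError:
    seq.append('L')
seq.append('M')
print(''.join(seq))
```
JKM

RuntimeError raised and caught, original IndexError not re-raised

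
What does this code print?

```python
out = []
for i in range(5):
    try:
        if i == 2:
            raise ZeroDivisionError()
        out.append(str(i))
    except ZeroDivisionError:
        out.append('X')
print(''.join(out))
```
01X34

Exception on i=2 caught, loop continues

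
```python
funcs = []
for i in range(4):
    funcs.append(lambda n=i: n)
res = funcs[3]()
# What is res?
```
3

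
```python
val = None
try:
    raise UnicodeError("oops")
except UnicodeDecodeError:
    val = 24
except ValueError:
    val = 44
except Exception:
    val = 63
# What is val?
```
44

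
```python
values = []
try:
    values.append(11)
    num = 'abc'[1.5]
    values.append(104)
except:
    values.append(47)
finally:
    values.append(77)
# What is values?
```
[11, 47, 77]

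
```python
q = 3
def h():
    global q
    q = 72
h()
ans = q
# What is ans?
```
72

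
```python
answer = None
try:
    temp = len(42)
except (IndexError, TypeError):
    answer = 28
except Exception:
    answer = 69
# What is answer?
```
28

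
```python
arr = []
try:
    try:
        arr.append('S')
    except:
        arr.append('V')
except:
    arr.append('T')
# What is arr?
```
['S']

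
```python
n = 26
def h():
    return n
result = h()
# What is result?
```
26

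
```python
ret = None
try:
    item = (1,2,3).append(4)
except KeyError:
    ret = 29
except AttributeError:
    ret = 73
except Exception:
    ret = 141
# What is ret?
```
73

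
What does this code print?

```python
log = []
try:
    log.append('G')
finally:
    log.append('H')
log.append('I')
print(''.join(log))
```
GHI

try/finally without except, no exception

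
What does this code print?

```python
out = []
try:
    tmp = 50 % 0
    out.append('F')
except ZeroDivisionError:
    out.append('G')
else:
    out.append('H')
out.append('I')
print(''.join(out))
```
GI

else block skipped when exception is caught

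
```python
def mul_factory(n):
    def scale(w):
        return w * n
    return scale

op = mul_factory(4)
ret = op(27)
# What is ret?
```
108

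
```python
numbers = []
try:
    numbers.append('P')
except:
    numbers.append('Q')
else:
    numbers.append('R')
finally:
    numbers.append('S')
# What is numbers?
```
['P', 'R', 'S']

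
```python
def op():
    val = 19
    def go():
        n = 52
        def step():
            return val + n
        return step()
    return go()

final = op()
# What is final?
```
71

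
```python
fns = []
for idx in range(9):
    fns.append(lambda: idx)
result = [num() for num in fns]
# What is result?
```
[8, 8, 8, 8, 8, 8, 8, 8, 8]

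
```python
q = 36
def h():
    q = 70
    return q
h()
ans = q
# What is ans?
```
36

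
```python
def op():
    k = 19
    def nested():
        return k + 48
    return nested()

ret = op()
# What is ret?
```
67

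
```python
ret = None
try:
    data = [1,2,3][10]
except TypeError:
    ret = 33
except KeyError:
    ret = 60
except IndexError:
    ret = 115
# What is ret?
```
115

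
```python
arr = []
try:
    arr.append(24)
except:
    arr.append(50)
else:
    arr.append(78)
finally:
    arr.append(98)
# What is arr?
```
[24, 78, 98]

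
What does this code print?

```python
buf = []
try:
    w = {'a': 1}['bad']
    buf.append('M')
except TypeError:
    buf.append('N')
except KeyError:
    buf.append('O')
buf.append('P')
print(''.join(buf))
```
OP

KeyError is caught by its specific handler, not TypeError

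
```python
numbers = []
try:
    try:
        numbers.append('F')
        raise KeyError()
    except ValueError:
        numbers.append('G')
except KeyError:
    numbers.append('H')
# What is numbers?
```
['F', 'H']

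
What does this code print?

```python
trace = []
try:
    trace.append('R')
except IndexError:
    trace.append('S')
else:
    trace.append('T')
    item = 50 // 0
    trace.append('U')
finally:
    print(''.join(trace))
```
RT

Try succeeds, else appends 'T', ZeroDivisionError in else is uncaught, finally prints before exception propagates ('U' never appended)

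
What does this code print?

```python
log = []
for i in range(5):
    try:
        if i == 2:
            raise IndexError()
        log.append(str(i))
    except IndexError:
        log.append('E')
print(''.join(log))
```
01E34

Exception on i=2 caught, loop continues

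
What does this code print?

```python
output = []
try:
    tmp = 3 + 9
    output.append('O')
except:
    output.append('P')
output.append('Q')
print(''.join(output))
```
OQ

No exception, try block completes normally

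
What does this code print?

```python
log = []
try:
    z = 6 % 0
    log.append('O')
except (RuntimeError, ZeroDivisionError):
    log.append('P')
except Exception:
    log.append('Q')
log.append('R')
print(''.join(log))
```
PR

ZeroDivisionError matches tuple containing it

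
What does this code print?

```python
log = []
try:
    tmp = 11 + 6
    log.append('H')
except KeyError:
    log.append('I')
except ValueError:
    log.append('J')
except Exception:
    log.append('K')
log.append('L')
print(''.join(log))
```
HL

No exception, try block completes normally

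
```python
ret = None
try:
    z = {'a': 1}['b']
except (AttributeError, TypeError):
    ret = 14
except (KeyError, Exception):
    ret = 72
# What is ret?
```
72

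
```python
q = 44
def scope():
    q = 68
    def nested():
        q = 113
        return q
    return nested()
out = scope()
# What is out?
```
113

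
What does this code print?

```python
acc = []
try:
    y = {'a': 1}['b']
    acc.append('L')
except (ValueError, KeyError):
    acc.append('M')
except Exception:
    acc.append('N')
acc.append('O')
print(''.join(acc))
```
MO

KeyError matches tuple containing it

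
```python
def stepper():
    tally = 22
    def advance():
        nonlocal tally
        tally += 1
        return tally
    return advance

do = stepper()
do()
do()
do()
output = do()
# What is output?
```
26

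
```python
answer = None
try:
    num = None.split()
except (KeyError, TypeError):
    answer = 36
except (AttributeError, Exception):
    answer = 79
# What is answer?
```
79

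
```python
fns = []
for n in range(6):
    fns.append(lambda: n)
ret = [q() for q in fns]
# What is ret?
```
[5, 5, 5, 5, 5, 5]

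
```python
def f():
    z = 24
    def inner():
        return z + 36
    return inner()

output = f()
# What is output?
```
60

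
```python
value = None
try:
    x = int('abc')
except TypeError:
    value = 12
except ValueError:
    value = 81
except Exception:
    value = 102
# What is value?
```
81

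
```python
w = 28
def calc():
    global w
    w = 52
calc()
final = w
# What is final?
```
52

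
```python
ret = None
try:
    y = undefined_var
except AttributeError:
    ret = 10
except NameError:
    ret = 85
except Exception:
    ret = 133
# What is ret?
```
85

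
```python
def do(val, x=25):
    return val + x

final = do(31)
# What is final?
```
56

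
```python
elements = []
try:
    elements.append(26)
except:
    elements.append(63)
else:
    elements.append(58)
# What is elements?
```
[26, 58]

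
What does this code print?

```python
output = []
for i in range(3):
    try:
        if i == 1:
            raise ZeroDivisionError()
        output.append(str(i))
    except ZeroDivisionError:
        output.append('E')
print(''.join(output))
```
0E2

Exception on i=1 caught, loop continues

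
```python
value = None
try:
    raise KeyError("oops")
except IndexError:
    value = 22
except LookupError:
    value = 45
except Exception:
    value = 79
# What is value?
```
45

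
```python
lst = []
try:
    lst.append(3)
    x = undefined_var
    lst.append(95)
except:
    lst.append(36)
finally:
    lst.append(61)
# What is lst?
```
[3, 36, 61]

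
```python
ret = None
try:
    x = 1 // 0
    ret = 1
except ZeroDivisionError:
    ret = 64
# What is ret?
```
64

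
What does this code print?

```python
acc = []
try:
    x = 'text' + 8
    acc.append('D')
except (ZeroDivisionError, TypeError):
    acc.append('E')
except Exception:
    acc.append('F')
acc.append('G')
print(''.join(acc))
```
EG

TypeError matches tuple containing it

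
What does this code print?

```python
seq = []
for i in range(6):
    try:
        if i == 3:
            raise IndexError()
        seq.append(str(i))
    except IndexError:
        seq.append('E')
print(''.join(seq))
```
012E45

Exception on i=3 caught, loop continues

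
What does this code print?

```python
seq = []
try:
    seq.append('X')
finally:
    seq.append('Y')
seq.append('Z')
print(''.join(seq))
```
XYZ

try/finally without except, no exception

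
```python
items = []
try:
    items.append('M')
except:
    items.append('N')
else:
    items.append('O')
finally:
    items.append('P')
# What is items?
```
['M', 'O', 'P']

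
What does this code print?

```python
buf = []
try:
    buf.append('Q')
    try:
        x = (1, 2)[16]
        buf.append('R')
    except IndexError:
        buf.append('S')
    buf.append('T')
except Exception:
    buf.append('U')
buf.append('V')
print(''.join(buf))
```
QSTV

Inner exception caught by inner handler, outer continues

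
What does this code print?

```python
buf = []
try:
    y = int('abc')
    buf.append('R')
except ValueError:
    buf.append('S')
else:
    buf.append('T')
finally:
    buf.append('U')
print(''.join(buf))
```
SU

Exception: except runs, else skipped, finally runs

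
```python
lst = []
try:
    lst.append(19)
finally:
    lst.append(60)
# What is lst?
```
[19, 60]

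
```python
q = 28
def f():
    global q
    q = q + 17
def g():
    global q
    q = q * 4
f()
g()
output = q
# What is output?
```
180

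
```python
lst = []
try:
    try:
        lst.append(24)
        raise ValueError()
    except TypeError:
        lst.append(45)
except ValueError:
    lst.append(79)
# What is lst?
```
[24, 79]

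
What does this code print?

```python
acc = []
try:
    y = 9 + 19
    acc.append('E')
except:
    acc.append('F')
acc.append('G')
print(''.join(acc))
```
EG

No exception, try block completes normally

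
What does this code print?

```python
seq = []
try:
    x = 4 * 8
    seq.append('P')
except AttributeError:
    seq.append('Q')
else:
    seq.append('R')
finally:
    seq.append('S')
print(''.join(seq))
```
PRS

else runs before finally when no exception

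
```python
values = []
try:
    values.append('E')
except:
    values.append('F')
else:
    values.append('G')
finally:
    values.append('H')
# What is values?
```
['E', 'G', 'H']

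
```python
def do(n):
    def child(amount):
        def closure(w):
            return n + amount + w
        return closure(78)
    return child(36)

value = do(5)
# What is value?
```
119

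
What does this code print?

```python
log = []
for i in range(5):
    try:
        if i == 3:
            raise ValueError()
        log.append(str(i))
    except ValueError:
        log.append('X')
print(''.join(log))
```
012X4

Exception on i=3 caught, loop continues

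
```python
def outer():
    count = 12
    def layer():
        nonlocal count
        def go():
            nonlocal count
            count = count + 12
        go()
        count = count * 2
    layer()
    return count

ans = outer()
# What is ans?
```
48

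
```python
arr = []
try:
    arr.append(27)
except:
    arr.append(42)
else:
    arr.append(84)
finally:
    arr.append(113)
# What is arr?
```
[27, 84, 113]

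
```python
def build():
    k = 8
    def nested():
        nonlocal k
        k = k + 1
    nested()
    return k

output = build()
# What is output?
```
9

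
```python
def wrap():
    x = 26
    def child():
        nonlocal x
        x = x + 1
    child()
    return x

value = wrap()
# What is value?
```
27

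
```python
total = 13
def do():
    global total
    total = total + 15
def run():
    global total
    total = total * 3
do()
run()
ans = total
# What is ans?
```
84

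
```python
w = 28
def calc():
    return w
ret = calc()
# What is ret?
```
28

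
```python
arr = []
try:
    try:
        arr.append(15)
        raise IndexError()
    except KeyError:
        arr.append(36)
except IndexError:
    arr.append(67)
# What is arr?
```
[15, 67]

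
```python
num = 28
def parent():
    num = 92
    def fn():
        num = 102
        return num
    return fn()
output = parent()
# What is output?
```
102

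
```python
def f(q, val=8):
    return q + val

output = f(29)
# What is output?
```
37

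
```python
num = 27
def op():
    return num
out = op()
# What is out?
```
27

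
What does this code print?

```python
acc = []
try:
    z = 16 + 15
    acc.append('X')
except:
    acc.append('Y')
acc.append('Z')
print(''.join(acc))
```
XZ

No exception, try block completes normally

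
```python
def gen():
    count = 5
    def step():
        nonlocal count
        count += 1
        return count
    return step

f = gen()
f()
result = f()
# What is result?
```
7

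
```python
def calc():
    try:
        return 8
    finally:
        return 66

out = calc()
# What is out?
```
66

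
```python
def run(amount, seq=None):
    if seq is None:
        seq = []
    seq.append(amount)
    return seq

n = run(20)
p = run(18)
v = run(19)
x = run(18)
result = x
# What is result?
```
[18]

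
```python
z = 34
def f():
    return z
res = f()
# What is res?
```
34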